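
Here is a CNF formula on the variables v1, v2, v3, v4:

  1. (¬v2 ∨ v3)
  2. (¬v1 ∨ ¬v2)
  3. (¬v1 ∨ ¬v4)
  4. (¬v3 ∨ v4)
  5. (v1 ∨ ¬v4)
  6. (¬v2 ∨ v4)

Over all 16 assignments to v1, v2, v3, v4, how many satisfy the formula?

2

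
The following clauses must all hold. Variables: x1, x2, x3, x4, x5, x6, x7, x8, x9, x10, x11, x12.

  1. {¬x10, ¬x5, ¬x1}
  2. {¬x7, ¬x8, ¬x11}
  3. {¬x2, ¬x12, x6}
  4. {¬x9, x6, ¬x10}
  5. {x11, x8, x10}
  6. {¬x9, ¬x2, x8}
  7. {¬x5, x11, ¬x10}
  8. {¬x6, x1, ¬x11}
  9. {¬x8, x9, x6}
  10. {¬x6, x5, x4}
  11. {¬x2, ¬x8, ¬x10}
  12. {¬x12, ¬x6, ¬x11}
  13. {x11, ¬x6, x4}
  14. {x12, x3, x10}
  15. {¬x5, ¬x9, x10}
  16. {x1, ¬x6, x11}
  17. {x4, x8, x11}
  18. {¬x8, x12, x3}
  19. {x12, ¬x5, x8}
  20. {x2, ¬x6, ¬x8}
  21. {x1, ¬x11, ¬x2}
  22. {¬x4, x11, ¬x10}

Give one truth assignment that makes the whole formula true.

x1 = T, x2 = F, x3 = F, x4 = F, x5 = F, x6 = F, x7 = T, x8 = F, x9 = F, x10 = T, x11 = T, x12 = F

Set x1 = True and propagate.
Branch on x2: take x2 = False.
For the remaining variables, x3 = False, x4 = False, x5 = False, x6 = False, x7 = True, x8 = False, x9 = False, x10 = True, x11 = True, x12 = False works.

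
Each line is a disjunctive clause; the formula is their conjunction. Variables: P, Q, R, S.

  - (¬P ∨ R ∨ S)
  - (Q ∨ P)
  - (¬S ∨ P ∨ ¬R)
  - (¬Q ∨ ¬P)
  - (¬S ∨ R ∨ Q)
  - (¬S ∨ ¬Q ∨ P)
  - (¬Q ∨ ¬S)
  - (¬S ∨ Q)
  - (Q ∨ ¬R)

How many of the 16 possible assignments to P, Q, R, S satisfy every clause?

Satisfying assignments:
  P=F Q=T R=F S=F
  P=F Q=T R=T S=F
Count: 2.

2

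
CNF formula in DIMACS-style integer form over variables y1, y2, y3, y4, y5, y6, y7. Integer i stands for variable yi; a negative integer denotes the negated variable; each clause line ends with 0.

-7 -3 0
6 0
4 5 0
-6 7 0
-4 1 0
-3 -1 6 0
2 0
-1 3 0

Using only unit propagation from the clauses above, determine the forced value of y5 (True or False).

True

(y6) stands alone — y6 = True.
(~y6 \/ y7): since y6 = True, the clause reduces to (y7). y7 = True.
(~y3 \/ ~y7) with y7 = True leaves only ~y3, so y3 = False.
Unit clause (y2) sets y2 = True.
In (~y1 \/ y3), y3 is now false; ~y1 must hold, so y1 = False.
(y1 \/ ~y4) with y1 = False leaves only ~y4, so y4 = False.
(y4 \/ y5) with y4 = False leaves only y5, so y5 = True.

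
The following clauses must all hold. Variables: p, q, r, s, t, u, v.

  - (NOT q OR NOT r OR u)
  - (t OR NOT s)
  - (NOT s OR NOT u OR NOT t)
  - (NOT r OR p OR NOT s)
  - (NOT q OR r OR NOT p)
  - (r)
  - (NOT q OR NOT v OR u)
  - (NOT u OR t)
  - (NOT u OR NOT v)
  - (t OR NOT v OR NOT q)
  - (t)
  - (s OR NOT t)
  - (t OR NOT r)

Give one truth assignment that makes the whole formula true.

p = T, q = F, r = T, s = T, t = T, u = F, v = T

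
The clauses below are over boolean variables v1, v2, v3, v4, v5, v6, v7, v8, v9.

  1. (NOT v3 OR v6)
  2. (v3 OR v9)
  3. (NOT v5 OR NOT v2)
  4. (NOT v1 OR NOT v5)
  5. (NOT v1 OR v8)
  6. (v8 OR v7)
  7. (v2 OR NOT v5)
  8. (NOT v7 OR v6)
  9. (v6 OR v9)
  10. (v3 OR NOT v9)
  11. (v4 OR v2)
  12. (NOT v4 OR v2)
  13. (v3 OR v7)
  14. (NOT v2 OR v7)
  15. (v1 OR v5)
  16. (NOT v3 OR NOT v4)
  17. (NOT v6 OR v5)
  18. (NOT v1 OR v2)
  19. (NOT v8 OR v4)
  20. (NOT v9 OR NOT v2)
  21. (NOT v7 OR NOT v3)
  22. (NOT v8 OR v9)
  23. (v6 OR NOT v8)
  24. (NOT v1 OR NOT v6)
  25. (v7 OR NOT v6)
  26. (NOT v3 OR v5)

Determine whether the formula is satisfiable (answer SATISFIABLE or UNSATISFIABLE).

UNSATISFIABLE

v2 = True:
  propagation gives v5=False, v7=True, v6=True; an empty clause results — contradiction.
v2 = False:
  propagation gives v5=False, v4=True; an empty clause results — contradiction.
Every branch closes, so no satisfying assignment exists.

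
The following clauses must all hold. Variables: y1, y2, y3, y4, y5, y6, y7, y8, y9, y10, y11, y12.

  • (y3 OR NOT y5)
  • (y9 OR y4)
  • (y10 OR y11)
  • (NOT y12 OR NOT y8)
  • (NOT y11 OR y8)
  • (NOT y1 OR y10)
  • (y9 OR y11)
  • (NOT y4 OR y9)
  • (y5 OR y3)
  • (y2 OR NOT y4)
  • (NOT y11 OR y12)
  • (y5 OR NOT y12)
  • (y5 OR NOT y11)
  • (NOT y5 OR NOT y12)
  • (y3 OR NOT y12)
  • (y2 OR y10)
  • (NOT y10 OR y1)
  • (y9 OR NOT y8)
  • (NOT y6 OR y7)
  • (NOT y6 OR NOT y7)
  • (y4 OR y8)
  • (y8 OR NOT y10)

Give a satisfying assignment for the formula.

Pure literal: y2 appears only positively; assign y2 = True.
y3 occurs only positively in the remaining clauses — set y3 = True.
Try y1 = True.
  then y10 is forced to True.
  then y8 is forced to True.
  then y12 is forced to False.
  then y11 is forced to False.
  then y9 is forced to True.
Set y6 = False and propagate.
y4, y5, y7 are now unconstrained; take y4 = True, y5 = True, y7 = False.
Every clause has at least one true literal under this assignment.

y1=1  y2=1  y3=1  y4=1  y5=1  y6=0  y7=0  y8=1  y9=1  y10=1  y11=0  y12=0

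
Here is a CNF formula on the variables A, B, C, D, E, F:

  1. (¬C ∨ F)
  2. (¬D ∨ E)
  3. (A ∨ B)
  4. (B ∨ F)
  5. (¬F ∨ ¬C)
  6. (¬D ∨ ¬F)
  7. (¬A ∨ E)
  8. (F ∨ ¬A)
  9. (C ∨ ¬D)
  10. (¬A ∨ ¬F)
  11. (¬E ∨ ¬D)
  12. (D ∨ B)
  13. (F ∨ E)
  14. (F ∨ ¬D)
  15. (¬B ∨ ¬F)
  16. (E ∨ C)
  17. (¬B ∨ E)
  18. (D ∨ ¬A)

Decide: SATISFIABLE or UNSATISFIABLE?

Branch on A: take A = False.
  then B is forced to True.
  then F is forced to False.
  then C is forced to False.
  then D is forced to False.
  then E is forced to True.
Every clause has at least one true literal under this assignment.
So A=F, B=T, C=F, D=F, E=T, F=F is a satisfying assignment.

SATISFIABLE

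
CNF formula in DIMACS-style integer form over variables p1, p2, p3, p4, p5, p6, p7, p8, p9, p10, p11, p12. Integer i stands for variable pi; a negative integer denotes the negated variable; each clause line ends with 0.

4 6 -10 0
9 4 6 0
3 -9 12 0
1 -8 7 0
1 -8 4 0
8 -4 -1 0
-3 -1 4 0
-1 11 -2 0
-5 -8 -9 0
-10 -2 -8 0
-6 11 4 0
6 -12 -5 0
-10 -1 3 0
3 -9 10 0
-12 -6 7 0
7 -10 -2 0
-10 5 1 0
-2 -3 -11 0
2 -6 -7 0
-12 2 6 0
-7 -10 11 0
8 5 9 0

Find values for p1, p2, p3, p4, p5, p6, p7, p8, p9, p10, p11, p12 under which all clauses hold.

Try p1 = False.
Try p2 = False.
For the remaining variables, p3 = True, p4 = True, p5 = False, p6 = False, p7 = True, p8 = True, p9 = False, p10 = False, p11 = True, p12 = False works.

p1 = False  p2 = False  p3 = True  p4 = True  p5 = False  p6 = False  p7 = True  p8 = True  p9 = False  p10 = False  p11 = True  p12 = False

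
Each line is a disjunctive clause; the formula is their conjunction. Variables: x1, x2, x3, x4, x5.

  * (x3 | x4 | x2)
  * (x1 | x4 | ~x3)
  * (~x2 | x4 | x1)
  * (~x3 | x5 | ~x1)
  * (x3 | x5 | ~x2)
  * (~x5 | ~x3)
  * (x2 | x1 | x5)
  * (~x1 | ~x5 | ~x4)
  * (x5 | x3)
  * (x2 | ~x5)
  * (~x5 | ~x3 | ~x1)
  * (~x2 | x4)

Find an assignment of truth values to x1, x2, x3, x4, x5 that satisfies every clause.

Set x1 = False and propagate.
Try x2 = True.
  then x4 is forced to True.
For the remaining variables, x3 = False, x5 = True works.

x1=F, x2=T, x3=F, x4=T, x5=T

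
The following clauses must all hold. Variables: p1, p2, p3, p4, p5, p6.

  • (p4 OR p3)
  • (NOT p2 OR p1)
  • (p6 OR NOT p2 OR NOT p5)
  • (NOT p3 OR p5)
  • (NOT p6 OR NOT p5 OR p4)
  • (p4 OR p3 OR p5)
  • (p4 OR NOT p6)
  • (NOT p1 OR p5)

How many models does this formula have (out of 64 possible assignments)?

14

Case analysis on p5 and p4:
  p5=T, p4=T: p3 free; 5 ways for (p1,p2,p6) × 2^1 = 10.
  p5=T, p4=F: remaining (p1,p2,p3,p6) ∈ {(F,F,T,F); (T,F,T,F)} — 2.
  p5=F, p4=T: remaining (p1,p2,p3,p6) ∈ {(F,F,F,F); (F,F,F,T)} — 2.
  p5=F, p4=F: a clause becomes empty — 0.
Total: 10 + 2 + 2 + 0 = 14.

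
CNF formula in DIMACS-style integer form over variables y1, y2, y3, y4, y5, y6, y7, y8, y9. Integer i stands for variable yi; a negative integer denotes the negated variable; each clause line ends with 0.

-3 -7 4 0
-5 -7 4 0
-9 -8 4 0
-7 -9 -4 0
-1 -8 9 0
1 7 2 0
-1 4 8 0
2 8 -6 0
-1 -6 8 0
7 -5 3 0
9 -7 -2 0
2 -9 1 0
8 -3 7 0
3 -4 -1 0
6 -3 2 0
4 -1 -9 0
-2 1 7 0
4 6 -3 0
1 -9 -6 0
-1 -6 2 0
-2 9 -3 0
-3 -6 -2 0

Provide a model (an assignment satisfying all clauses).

y1=1, y2=1, y3=1, y4=1, y5=0, y6=0, y7=0, y8=1, y9=1

y5 occurs only negated in the remaining clauses — set y5 = False.
Try y1 = True.
Try y2 = True.
Branch on y3: take y3 = True.
  then y9 is forced to True.
  then y4 is forced to True.
  then y7 is forced to False.
  then y8 is forced to True.
  then y6 is forced to False.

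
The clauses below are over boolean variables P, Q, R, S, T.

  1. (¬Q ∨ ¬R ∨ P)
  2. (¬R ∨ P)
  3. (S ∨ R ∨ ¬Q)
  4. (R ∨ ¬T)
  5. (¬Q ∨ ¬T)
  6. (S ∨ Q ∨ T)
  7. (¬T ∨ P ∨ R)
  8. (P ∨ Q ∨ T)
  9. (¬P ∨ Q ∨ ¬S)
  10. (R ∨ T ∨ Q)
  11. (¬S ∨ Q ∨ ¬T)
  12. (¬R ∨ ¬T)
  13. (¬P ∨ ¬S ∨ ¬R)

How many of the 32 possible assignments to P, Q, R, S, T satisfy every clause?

The models are:
  P=F Q=T R=F S=T T=F
  P=T Q=T R=F S=T T=F
  P=T Q=T R=T S=F T=F
Count: 3.

3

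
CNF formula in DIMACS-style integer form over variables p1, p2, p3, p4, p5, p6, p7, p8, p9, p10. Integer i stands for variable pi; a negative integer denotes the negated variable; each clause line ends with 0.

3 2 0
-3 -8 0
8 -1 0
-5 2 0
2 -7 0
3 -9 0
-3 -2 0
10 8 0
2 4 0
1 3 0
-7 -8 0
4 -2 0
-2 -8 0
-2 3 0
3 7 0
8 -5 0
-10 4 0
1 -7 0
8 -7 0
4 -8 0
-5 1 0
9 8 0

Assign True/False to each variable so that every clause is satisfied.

p1=F, p2=F, p3=T, p4=T, p5=F, p6=T, p7=F, p8=F, p9=T, p10=T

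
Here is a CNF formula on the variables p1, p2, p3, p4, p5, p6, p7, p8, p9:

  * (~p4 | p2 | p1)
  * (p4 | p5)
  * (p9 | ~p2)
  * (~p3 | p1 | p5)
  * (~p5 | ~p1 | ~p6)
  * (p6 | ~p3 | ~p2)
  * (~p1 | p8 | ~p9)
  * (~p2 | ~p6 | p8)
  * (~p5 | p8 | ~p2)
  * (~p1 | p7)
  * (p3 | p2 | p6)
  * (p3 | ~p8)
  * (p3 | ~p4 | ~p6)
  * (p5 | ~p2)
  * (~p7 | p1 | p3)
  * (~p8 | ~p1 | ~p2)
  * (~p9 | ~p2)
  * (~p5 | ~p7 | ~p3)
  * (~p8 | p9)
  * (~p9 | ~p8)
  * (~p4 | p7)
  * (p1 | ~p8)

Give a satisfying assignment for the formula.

p1=False, p2=False, p3=True, p4=False, p5=True, p6=True, p7=False, p8=False, p9=True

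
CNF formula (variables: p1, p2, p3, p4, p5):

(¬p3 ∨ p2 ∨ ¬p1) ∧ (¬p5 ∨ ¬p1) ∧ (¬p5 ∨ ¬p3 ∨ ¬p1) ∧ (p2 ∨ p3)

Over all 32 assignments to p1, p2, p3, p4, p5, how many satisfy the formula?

Split on p1, then p3.
  p1=1, p3=1: remaining (p2,p4,p5) ∈ {(1,0,0); (1,1,0)} — 2.
  p1=1, p3=0: remaining (p2,p4,p5) ∈ {(1,0,0); (1,1,0)} — 2.
  p1=0, p3=1: p2, p4, p5 free → 2^3 = 8.
  p1=0, p3=0: remaining (p2,p4,p5) ∈ {(1,0,0); (1,0,1); (1,1,0); (1,1,1)} — 4.
Total: 2 + 2 + 8 + 4 = 16.

16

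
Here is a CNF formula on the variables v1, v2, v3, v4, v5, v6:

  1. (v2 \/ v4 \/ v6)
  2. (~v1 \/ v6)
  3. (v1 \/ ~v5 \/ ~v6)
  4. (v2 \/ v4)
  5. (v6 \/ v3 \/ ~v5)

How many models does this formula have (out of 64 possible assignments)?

27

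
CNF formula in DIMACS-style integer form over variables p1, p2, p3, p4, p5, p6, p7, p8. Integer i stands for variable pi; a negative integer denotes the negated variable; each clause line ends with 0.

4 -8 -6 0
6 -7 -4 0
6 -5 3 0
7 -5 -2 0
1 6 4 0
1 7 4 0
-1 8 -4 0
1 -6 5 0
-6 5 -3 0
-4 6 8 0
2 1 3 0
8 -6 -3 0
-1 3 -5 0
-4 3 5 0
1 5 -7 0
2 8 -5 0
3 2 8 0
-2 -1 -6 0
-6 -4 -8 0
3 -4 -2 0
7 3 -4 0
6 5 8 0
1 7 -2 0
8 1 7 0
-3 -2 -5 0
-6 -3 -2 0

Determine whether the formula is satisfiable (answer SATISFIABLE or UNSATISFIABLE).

SATISFIABLE

Set p1 = True and propagate.
The remaining clauses are satisfied by p2 = False, p3 = True, p4 = False, p5 = False, p6 = False, p7 = True, p8 = True.
Every clause has at least one true literal under this assignment.
So p1 = 1, p2 = 0, p3 = 1, p4 = 0, p5 = 0, p6 = 0, p7 = 1, p8 = 1 is a satisfying assignment.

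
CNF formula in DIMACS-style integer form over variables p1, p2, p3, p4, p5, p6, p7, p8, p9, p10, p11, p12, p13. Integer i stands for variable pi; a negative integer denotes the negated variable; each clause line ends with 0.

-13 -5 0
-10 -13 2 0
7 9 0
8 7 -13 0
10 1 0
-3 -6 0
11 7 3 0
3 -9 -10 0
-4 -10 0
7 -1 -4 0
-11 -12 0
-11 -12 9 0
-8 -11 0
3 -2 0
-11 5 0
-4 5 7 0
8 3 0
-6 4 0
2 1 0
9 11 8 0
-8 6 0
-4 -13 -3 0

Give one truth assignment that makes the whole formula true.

p1 = 1, p2 = 0, p3 = 1, p4 = 0, p5 = 1, p6 = 0, p7 = 1, p8 = 0, p9 = 1, p10 = 0, p11 = 0, p12 = 0, p13 = 0

Check each clause:
  1. (~p13 | ~p5) — ~p13 is true.
  2. (~p13 | p2 | ~p10) — ~p13 is true.
  3. (p9 | p7) — p9 is true.
  4. (p7 | ~p13 | p8) — ~p13 is true.
  5. (p10 | p1) — p1 is true.
  6. (~p6 | ~p3) — ~p6 is true.
  7. (p11 | p7 | p3) — p3 is true.
  8. (p3 | ~p10 | ~p9) — p3 is true.
  9. (~p10 | ~p4) — ~p4 is true.
  10. (~p1 | p7 | ~p4) — ~p4 is true.
  11. (~p12 | ~p11) — ~p12 is true.
  12. (~p11 | p9 | ~p12) — p9 is true.
  13. (~p8 | ~p11) — ~p8 is true.
  14. (p3 | ~p2) — p3 is true.
  15. (p5 | ~p11) — ~p11 is true.
  16. (p7 | ~p4 | p5) — ~p4 is true.
  17. (p8 | p3) — p3 is true.
  18. (~p6 | p4) — ~p6 is true.
  19. (p2 | p1) — p1 is true.
  20. (p8 | p11 | p9) — p9 is true.
  21. (p6 | ~p8) — ~p8 is true.
  22. (~p4 | ~p13 | ~p3) — ~p13 is true.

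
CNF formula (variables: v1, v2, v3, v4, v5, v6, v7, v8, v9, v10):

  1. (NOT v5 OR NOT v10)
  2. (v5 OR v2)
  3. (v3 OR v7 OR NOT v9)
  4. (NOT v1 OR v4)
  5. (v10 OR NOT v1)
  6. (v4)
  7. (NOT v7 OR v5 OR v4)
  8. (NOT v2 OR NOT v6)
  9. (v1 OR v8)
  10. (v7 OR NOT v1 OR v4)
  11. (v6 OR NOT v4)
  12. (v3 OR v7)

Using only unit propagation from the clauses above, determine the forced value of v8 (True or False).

True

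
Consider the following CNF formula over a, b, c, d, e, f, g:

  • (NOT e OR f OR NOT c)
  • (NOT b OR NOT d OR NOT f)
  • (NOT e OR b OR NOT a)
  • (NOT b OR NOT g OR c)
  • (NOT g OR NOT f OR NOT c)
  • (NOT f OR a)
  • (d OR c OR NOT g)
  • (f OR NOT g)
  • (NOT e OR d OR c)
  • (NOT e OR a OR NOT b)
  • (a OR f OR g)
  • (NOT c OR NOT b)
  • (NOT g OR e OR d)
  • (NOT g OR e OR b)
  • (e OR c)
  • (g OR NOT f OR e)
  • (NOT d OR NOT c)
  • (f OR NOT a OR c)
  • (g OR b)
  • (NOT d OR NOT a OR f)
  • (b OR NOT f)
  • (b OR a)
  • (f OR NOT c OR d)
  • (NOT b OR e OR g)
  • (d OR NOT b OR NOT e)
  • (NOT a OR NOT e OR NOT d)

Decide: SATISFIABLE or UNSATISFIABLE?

UNSATISFIABLE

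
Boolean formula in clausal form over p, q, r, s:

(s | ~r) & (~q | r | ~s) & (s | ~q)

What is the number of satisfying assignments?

Split on s, then q.
  s=1, q=1: remaining (p,r) ∈ {(0,1); (1,1)} — 2.
  s=1, q=0: remaining (p,r) ∈ {(0,0); (0,1); (1,0); (1,1)} — 4.
  s=0, q=1: a clause becomes empty — 0.
  s=0, q=0: remaining (p,r) ∈ {(0,0); (1,0)} — 2.
Total: 2 + 4 + 0 + 2 = 8.

8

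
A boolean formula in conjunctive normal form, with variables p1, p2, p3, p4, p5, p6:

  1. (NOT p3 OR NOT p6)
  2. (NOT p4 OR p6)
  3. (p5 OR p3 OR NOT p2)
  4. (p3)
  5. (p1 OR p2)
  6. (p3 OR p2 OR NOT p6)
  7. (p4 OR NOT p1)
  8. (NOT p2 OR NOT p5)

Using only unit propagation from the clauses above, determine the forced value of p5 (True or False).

(p3) stands alone — p3 = True.
In (NOT p3 OR NOT p6), NOT p3 is now false; NOT p6 must hold, so p6 = False.
From (p6 OR NOT p4) and p6 = False: p4 = False.
From (NOT p1 OR p4) and p4 = False: p1 = False.
In (p1 OR p2), p1 is now false; p2 must hold, so p2 = True.
In (NOT p5 OR NOT p2), NOT p2 is now false; NOT p5 must hold, so p5 = False.

False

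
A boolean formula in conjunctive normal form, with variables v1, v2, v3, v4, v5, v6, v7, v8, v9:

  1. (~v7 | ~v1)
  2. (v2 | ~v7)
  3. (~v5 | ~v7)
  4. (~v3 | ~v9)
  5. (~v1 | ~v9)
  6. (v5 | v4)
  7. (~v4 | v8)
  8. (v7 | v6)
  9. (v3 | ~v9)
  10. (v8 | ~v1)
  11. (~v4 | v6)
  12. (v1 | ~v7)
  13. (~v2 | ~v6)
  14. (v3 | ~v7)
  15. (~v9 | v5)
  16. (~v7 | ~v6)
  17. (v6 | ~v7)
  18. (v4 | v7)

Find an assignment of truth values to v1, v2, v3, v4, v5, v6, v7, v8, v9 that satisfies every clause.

v1=False, v2=False, v3=False, v4=True, v5=True, v6=True, v7=False, v8=True, v9=False

Pure literal: v8 appears only positively; assign v8 = True.
Pure literal: v9 appears only negated; assign v9 = False.
Set v1 = False and propagate.
  then v7 is forced to False.
  then v6 is forced to True.
  then v2 is forced to False.
  then v4 is forced to True.
v3, v5 are now unconstrained; take v3 = False, v5 = True.
Every clause has at least one true literal under this assignment.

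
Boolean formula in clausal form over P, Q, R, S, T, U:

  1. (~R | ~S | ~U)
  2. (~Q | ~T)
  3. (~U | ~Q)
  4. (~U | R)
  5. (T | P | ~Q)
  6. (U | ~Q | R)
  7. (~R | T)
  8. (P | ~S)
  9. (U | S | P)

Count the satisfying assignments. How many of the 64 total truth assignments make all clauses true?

8

Split on U, then Q.
  U=T, Q=T: a clause becomes empty — 0.
  U=T, Q=F: remaining (P,R,S,T) ∈ {(F,T,F,T); (T,T,F,T)} — 2.
  U=F, Q=T: a clause becomes empty — 0.
  U=F, Q=F: S free; 3 ways for (P,R,T) × 2^1 = 6.
Total: 0 + 2 + 0 + 6 = 8.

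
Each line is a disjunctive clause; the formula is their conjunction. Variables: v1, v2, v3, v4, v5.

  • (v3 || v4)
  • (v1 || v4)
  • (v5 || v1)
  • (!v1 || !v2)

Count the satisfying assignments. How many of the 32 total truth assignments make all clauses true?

10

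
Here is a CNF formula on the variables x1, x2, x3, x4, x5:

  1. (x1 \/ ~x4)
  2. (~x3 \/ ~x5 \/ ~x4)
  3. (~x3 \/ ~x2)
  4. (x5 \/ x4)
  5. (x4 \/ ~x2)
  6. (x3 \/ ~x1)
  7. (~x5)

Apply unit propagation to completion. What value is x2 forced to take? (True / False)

False

(~x5) is a unit clause: x5 = False.
In (x5 \/ x4), x5 is now false; x4 must hold, so x4 = True.
(~x4 \/ x1): since x4 = True, the clause reduces to (x1). x1 = True.
From (x3 \/ ~x1) and x1 = True: x3 = True.
(~x2 \/ ~x3): since x3 = True, the clause reduces to (~x2). x2 = False.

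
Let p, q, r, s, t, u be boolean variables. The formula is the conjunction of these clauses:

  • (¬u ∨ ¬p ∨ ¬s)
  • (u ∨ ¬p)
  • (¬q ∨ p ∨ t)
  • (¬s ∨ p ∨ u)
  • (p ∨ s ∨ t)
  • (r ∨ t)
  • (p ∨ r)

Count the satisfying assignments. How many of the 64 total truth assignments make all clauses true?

13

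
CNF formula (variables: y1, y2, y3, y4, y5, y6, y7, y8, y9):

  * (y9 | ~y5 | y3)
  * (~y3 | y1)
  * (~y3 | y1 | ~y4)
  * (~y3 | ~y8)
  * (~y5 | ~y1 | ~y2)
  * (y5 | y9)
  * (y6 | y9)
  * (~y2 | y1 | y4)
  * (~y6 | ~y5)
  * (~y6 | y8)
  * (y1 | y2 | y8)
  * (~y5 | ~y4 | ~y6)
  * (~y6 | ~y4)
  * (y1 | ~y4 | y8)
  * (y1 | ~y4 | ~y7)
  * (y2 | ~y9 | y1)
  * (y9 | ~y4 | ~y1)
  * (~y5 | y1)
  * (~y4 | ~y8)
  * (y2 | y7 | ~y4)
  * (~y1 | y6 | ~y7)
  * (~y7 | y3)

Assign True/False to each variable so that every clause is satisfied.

Try y1 = True.
For the remaining variables, y2 = False, y3 = True, y4 = False, y5 = False, y6 = False, y7 = False, y8 = False, y9 = True works.
Check each clause:
  1. (~y5 | y9 | y3) — y3 is true.
  2. (~y3 | y1) — y1 is true.
  3. (~y4 | y1 | ~y3) — y1 is true.
  4. (~y3 | ~y8) — ~y8 is true.
  5. (~y2 | ~y5 | ~y1) — ~y5 is true.
  6. (y9 | y5) — y9 is true.
  7. (y9 | y6) — y9 is true.
  8. (y1 | ~y2 | y4) — y1 is true.
  9. (~y6 | ~y5) — ~y6 is true.
  10. (y8 | ~y6) — ~y6 is true.
  11. (y8 | y1 | y2) — y1 is true.
  12. (~y4 | ~y5 | ~y6) — ~y6 is true.
  13. (~y6 | ~y4) — ~y6 is true.
  14. (y8 | y1 | ~y4) — y1 is true.
  15. (y1 | ~y7 | ~y4) — ~y7 is true.
  16. (y1 | y2 | ~y9) — y1 is true.
  17. (~y4 | ~y1 | y9) — y9 is true.
  18. (y1 | ~y5) — y1 is true.
  19. (~y8 | ~y4) — ~y8 is true.
  20. (y7 | ~y4 | y2) — ~y4 is true.
  21. (~y1 | y6 | ~y7) — ~y7 is true.
  22. (~y7 | y3) — ~y7 is true.

y1=True, y2=False, y3=True, y4=False, y5=False, y6=False, y7=False, y8=False, y9=True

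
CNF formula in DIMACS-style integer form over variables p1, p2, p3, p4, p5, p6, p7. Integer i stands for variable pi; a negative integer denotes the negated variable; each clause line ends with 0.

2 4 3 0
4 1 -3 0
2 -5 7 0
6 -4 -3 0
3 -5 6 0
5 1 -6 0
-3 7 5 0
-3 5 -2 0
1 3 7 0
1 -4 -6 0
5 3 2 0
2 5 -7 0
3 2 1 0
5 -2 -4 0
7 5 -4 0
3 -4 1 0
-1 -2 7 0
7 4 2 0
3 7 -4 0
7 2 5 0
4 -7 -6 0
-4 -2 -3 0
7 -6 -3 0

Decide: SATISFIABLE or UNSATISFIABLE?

SATISFIABLE

Try p1 = False.
Try p2 = True.
The remaining clauses are satisfied by p3 = False, p4 = False, p5 = False, p6 = False, p7 = True.
Every clause has at least one true literal under this assignment.
So p1=F, p2=T, p3=F, p4=F, p5=F, p6=F, p7=T is a satisfying assignment.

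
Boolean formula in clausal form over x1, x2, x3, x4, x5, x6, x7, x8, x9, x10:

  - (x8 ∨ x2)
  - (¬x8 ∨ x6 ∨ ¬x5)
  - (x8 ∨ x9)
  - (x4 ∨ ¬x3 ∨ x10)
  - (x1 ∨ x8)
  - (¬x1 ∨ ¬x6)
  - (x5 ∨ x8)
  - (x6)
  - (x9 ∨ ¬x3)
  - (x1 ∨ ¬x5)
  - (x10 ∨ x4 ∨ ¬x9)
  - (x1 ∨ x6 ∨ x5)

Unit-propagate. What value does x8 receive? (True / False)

Unit clause (x6) sets x6 = True.
From (¬x6 ∨ ¬x1) and x6 = True: x1 = False.
(x8 ∨ x1) with x1 = False leaves only x8, so x8 = True.

True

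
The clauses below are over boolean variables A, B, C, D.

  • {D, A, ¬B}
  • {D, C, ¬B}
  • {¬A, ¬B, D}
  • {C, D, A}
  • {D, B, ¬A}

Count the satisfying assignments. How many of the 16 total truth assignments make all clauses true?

9

Split on D, then A.
  D=T, A=T: remaining (B,C) ∈ {(F,F); (F,T); (T,F); (T,T)} — 4.
  D=T, A=F: remaining (B,C) ∈ {(F,F); (F,T); (T,F); (T,T)} — 4.
  D=F, A=T: a clause becomes empty — 0.
  D=F, A=F: remaining (B,C) ∈ {(F,T)} — 1.
Total: 4 + 4 + 0 + 1 = 9.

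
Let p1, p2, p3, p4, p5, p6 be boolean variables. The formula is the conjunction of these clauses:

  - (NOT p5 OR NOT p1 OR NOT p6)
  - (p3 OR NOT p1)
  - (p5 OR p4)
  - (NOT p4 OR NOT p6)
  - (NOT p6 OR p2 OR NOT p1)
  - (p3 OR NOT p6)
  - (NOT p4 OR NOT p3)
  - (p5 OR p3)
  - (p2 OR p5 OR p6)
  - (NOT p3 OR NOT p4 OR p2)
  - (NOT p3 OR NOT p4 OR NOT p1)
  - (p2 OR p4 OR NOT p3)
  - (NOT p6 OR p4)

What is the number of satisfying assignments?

6

Satisfying assignments:
  p1=0 p2=0 p3=0 p4=0 p5=1 p6=0
  p1=0 p2=0 p3=0 p4=1 p5=1 p6=0
  p1=0 p2=1 p3=0 p4=0 p5=1 p6=0
  p1=0 p2=1 p3=0 p4=1 p5=1 p6=0
  p1=0 p2=1 p3=1 p4=0 p5=1 p6=0
  p1=1 p2=1 p3=1 p4=0 p5=1 p6=0
That's 6 in total.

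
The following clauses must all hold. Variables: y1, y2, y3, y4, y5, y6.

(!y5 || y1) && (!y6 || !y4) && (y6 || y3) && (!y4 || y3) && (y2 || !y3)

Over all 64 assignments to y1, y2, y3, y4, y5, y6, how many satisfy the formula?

15

Case analysis on y3 and y4:
  y3=1, y4=1: remaining (y1,y2,y5,y6) ∈ {(0,1,0,0); (1,1,0,0); (1,1,1,0)} — 3.
  y3=1, y4=0: y6 free; 3 ways for (y1,y2,y5) × 2^1 = 6.
  y3=0, y4=1: a clause becomes empty — 0.
  y3=0, y4=0: y2 free; 3 ways for (y1,y5,y6) × 2^1 = 6.
Total: 3 + 6 + 0 + 6 = 15.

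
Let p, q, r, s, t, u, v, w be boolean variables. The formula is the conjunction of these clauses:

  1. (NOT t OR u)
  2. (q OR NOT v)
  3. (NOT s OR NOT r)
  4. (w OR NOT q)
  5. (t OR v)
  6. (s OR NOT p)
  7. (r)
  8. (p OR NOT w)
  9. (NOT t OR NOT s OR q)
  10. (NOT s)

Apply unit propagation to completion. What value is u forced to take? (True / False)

True

(r) is a unit clause: r = True.
(NOT s OR NOT r): since r = True, the clause reduces to (NOT s). s = False.
(NOT p OR s): since s = False, the clause reduces to (NOT p). p = False.
(NOT w OR p): since p = False, the clause reduces to (NOT w). w = False.
(NOT q OR w): since w = False, the clause reduces to (NOT q). q = False.
(q OR NOT v): since q = False, the clause reduces to (NOT v). v = False.
From (t OR v) and v = False: t = True.
From (NOT t OR u) and t = True: u = True.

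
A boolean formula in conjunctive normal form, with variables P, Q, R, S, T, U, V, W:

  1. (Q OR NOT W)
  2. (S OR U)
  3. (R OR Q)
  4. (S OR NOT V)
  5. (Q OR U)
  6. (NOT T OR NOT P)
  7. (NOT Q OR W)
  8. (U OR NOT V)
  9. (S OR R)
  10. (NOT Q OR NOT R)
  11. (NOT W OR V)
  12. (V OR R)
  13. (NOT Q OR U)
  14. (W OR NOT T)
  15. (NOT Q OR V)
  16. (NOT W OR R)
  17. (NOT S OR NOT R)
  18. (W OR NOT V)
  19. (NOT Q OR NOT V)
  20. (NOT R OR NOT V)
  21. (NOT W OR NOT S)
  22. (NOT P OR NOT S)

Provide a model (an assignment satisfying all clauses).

P=1, Q=0, R=1, S=0, T=0, U=1, V=0, W=0

T occurs only negated in the remaining clauses — set T = False.
U occurs only positively in the remaining clauses — set U = True.
Try P = True.
  then S is forced to False.
  then V is forced to False.
  then R is forced to True.
  then Q is forced to False.
  then W is forced to False.
Every clause has at least one true literal under this assignment.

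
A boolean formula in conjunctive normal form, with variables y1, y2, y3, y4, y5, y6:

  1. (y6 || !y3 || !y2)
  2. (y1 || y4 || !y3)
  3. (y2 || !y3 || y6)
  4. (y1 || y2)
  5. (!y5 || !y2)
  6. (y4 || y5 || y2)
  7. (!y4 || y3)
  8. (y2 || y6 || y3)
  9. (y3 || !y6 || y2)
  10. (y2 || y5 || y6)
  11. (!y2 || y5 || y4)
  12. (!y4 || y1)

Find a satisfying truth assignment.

y1 = 1, y2 = 0, y3 = 1, y4 = 1, y5 = 1, y6 = 1

Check each clause:
  1. (y6 || !y2 || !y3) — !y2 is true.
  2. (y4 || y1 || !y3) — y1 is true.
  3. (!y3 || y6 || y2) — y6 is true.
  4. (y2 || y1) — y1 is true.
  5. (!y2 || !y5) — !y2 is true.
  6. (y2 || y4 || y5) — y4 is true.
  7. (!y4 || y3) — y3 is true.
  8. (y6 || y3 || y2) — y3 is true.
  9. (y2 || !y6 || y3) — y3 is true.
  10. (y2 || y5 || y6) — y5 is true.
  11. (y5 || y4 || !y2) — y4 is true.
  12. (y1 || !y4) — y1 is true.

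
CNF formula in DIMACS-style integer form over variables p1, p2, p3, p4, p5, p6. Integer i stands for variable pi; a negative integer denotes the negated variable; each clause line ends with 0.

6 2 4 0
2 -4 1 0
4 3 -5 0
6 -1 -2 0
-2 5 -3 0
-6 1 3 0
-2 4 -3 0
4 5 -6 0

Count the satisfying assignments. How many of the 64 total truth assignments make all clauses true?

18

Split on p2, then p4.
  p2=T, p4=T: 7 of the 16 assignments to (p1,p3,p5,p6) work.
  p2=T, p4=F: remaining (p1,p3,p5,p6) ∈ {(F,F,F,F)} — 1.
  p2=F, p4=T: forces p1=T; p3, p5, p6 free → 2^3 = 8.
  p2=F, p4=F: remaining (p1,p3,p5,p6) ∈ {(F,T,T,T); (T,T,T,T)} — 2.
Total: 7 + 1 + 8 + 2 = 18.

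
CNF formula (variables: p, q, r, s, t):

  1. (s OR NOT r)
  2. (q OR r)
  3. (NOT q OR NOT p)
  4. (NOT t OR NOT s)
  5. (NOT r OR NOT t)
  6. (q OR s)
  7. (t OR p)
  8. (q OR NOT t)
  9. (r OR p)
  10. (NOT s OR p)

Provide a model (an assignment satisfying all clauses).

Set p = True and propagate.
  then q is forced to False.
  then r is forced to True.
  then s is forced to True.
  then t is forced to False.
Check each clause:
  1. (s OR NOT r) — s is true.
  2. (q OR r) — r is true.
  3. (NOT p OR NOT q) — NOT q is true.
  4. (NOT s OR NOT t) — NOT t is true.
  5. (NOT t OR NOT r) — NOT t is true.
  6. (q OR s) — s is true.
  7. (p OR t) — p is true.
  8. (q OR NOT t) — NOT t is true.
  9. (r OR p) — p is true.
  10. (NOT s OR p) — p is true.

p = T, q = F, r = T, s = T, t = F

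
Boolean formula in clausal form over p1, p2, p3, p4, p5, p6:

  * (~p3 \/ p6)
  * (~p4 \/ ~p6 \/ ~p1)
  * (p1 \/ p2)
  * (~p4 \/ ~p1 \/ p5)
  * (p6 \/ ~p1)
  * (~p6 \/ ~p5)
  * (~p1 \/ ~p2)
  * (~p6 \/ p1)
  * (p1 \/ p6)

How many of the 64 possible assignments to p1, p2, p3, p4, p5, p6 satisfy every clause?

2

Satisfying assignments:
  p1=T p2=F p3=F p4=F p5=F p6=T
  p1=T p2=F p3=T p4=F p5=F p6=T
Count: 2.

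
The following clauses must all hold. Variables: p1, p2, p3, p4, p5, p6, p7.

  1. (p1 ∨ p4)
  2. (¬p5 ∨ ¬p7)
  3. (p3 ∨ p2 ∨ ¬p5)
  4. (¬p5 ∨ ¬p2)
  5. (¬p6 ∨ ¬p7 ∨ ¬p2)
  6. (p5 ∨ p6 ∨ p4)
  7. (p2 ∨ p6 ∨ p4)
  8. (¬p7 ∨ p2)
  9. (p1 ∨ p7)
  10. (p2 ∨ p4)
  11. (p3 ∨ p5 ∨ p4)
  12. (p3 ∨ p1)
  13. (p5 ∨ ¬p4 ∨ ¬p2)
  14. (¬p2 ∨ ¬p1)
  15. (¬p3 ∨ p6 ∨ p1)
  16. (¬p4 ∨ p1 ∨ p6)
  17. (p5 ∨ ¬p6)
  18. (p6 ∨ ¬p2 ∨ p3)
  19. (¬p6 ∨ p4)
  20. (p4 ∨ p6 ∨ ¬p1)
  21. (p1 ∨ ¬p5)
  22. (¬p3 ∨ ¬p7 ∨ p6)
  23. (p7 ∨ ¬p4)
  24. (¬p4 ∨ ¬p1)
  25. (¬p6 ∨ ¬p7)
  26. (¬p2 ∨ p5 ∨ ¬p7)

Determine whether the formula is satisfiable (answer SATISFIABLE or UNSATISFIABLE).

UNSATISFIABLE

p4 = True:
  propagation gives p7=True, p5=False, p2=True; an empty clause results — contradiction.
p4 = False:
  propagation gives p1=True, p2=True; an empty clause results — contradiction.
Every branch closes, so no satisfying assignment exists.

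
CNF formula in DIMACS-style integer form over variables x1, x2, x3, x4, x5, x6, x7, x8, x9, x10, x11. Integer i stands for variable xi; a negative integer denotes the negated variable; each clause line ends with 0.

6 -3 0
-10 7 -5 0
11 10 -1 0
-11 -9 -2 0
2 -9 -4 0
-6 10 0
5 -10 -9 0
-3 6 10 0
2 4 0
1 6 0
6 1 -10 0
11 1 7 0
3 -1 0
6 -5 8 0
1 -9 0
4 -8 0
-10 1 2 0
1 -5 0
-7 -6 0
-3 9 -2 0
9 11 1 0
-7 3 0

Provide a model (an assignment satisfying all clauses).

x1=True, x2=False, x3=True, x4=True, x5=False, x6=True, x7=False, x8=False, x9=False, x10=True, x11=True

Check each clause:
  1. (¬x3 ∨ x6) — x6 is true.
  2. (x7 ∨ ¬x10 ∨ ¬x5) — ¬x5 is true.
  3. (¬x1 ∨ x10 ∨ x11) — x10 is true.
  4. (¬x11 ∨ ¬x2 ∨ ¬x9) — ¬x2 is true.
  5. (¬x9 ∨ x2 ∨ ¬x4) — ¬x9 is true.
  6. (x10 ∨ ¬x6) — x10 is true.
  7. (x5 ∨ ¬x10 ∨ ¬x9) — ¬x9 is true.
  8. (¬x3 ∨ x10 ∨ x6) — x10 is true.
  9. (x4 ∨ x2) — x4 is true.
  10. (x6 ∨ x1) — x1 is true.
  11. (¬x10 ∨ x6 ∨ x1) — x1 is true.
  12. (x7 ∨ x1 ∨ x11) — x1 is true.
  13. (x3 ∨ ¬x1) — x3 is true.
  14. (x8 ∨ x6 ∨ ¬x5) — ¬x5 is true.
  15. (x1 ∨ ¬x9) — x1 is true.
  16. (¬x8 ∨ x4) — ¬x8 is true.
  17. (x1 ∨ ¬x10 ∨ x2) — x1 is true.
  18. (x1 ∨ ¬x5) — x1 is true.
  19. (¬x6 ∨ ¬x7) — ¬x7 is true.
  20. (x9 ∨ ¬x2 ∨ ¬x3) — ¬x2 is true.
  21. (x9 ∨ x11 ∨ x1) — x11 is true.
  22. (¬x7 ∨ x3) — ¬x7 is true.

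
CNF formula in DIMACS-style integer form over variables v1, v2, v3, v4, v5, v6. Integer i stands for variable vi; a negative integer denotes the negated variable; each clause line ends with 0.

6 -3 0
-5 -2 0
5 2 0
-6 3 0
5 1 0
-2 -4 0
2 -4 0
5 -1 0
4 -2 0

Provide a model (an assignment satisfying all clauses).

Set v1 = False and propagate.
  then v5 is forced to True.
  then v2 is forced to False.
  then v4 is forced to False.
The remaining clauses are satisfied by v3 = True, v6 = True.

v1=False, v2=False, v3=True, v4=False, v5=True, v6=True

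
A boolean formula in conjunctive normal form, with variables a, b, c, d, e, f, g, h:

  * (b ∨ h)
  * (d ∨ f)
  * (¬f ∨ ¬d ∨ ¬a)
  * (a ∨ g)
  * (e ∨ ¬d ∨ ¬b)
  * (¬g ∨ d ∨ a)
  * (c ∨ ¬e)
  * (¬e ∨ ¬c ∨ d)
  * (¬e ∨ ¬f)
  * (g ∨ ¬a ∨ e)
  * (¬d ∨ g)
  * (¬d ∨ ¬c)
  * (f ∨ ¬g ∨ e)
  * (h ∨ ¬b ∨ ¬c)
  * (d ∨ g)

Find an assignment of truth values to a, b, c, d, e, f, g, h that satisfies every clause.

Pure literal: h appears only positively; assign h = True.
Try a = True.
The remaining clauses are satisfied by b = False, c = False, d = False, e = False, f = True, g = True.
Every clause has at least one true literal under this assignment.

a=T, b=F, c=F, d=F, e=F, f=T, g=T, h=T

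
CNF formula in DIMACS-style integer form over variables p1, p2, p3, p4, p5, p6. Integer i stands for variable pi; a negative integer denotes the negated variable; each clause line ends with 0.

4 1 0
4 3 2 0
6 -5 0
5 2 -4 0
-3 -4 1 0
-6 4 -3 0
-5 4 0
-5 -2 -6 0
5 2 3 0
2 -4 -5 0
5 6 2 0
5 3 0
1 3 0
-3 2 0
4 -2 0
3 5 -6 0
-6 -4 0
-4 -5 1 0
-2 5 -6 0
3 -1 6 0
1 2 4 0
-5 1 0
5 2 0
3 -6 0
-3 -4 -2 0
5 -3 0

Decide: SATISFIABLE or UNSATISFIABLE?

UNSATISFIABLE

p5 = True:
  propagation gives p6=True, p4=True; an empty clause results — contradiction.
p5 = False:
  propagation gives p3=True; an empty clause results — contradiction.
Every branch closes, so no satisfying assignment exists.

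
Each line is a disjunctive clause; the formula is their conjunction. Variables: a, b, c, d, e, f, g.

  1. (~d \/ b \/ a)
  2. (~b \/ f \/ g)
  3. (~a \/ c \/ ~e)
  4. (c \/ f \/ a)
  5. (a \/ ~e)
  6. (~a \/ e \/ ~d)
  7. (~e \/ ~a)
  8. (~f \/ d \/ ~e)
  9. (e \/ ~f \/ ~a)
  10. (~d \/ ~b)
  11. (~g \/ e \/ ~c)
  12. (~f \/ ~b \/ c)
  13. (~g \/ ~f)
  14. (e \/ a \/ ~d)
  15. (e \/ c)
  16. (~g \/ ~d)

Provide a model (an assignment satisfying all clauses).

a = 0  b = 0  c = 1  d = 0  e = 0  f = 1  g = 0

Check each clause:
  1. (b \/ ~d \/ a) — ~d is true.
  2. (~b \/ g \/ f) — ~b is true.
  3. (~a \/ ~e \/ c) — c is true.
  4. (a \/ c \/ f) — c is true.
  5. (~e \/ a) — ~e is true.
  6. (~d \/ e \/ ~a) — ~d is true.
  7. (~a \/ ~e) — ~e is true.
  8. (~f \/ ~e \/ d) — ~e is true.
  9. (e \/ ~a \/ ~f) — ~a is true.
  10. (~d \/ ~b) — ~d is true.
  11. (e \/ ~g \/ ~c) — ~g is true.
  12. (~b \/ ~f \/ c) — c is true.
  13. (~f \/ ~g) — ~g is true.
  14. (a \/ ~d \/ e) — ~d is true.
  15. (c \/ e) — c is true.
  16. (~d \/ ~g) — ~g is true.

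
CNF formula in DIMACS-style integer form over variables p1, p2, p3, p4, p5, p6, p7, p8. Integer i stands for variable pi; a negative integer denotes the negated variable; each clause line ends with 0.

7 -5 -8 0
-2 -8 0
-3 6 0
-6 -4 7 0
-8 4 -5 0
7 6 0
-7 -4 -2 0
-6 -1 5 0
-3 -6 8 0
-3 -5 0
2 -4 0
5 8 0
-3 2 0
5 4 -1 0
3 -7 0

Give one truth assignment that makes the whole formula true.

p1 occurs only negated in the remaining clauses — set p1 = False.
Branch on p2: take p2 = True.
  then p8 is forced to False.
  then p5 is forced to True.
  then p3 is forced to False.
  then p7 is forced to False.
  then p6 is forced to True.
  then p4 is forced to False.
Every clause has at least one true literal under this assignment.

p1=0, p2=1, p3=0, p4=0, p5=1, p6=1, p7=0, p8=0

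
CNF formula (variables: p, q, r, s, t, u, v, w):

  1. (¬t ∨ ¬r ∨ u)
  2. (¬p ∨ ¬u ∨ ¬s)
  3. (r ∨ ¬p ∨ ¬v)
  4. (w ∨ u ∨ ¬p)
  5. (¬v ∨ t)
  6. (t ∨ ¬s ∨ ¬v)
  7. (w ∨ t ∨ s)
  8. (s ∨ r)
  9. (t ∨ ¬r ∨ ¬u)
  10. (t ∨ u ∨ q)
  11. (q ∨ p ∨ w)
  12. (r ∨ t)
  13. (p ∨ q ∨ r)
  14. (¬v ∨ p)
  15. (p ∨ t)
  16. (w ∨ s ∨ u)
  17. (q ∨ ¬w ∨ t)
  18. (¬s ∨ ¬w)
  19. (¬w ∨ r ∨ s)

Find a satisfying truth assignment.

q occurs only positively in the remaining clauses — set q = True.
v occurs only negated in the remaining clauses — set v = False.
Set p = False and propagate.
  then t is forced to True.
Set r = False and propagate.
  then s is forced to True.
  then w is forced to False.
u is now unconstrained; take u = True.
Every clause has at least one true literal under this assignment.

p = False, q = True, r = False, s = True, t = True, u = True, v = False, w = False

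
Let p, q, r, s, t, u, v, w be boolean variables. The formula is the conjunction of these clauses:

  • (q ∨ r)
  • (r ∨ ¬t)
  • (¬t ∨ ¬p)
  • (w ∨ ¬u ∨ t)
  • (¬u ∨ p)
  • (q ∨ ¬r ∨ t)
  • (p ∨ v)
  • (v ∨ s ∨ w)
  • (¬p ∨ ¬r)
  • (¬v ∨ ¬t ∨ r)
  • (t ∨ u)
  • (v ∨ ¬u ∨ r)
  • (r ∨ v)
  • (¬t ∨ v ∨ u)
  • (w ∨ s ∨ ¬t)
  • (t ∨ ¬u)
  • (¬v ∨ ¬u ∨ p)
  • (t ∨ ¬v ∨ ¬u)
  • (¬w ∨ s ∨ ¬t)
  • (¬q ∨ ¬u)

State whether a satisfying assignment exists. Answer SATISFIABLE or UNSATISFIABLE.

SATISFIABLE

Pure literal: s appears only positively; assign s = True.
Try p = False.
  then u is forced to False.
  then v is forced to True.
  then t is forced to True.
  then r is forced to True.
q, w are now unconstrained; take q = False, w = False.
So p=F, q=F, r=T, s=T, t=T, u=F, v=T, w=F is a satisfying assignment.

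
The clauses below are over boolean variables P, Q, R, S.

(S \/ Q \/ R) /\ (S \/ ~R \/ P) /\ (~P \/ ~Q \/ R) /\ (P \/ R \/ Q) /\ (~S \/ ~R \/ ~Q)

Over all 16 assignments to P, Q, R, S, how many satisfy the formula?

Satisfying assignments:
  P=F Q=F R=T S=T
  P=F Q=T R=F S=F
  P=F Q=T R=F S=T
  P=T Q=F R=F S=T
  P=T Q=F R=T S=F
  P=T Q=F R=T S=T
  P=T Q=T R=T S=F
That's 7 in total.

7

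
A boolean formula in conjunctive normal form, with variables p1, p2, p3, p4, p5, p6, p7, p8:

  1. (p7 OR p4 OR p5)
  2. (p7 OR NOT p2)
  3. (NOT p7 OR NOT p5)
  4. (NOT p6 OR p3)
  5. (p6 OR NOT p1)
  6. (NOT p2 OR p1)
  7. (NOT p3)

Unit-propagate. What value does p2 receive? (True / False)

(NOT p3) is a unit clause: p3 = False.
In (NOT p6 OR p3), p3 is now false; NOT p6 must hold, so p6 = False.
(p6 OR NOT p1): since p6 = False, the clause reduces to (NOT p1). p1 = False.
From (p1 OR NOT p2) and p1 = False: p2 = False.

False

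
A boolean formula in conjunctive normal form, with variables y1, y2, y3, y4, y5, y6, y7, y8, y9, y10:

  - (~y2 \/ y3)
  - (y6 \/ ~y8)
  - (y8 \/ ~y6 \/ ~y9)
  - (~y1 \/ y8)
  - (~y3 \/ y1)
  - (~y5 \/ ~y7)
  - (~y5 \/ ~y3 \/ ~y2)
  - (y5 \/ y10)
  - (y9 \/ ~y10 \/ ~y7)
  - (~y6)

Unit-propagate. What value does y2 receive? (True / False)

(~y6) stands alone — y6 = False.
(y6 \/ ~y8) with y6 = False leaves only ~y8, so y8 = False.
In (y8 \/ ~y1), y8 is now false; ~y1 must hold, so y1 = False.
From (y1 \/ ~y3) and y1 = False: y3 = False.
From (y3 \/ ~y2) and y3 = False: y2 = False.

False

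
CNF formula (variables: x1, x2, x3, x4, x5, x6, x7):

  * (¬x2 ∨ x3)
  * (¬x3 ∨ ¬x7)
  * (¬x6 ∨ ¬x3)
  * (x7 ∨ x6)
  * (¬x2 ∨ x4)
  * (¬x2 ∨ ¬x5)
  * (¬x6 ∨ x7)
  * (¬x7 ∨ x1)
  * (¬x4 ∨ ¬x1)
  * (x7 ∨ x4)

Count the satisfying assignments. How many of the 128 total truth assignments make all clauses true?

Satisfying assignments:
  x1=1 x2=0 x3=0 x4=0 x5=0 x6=0 x7=1
  x1=1 x2=0 x3=0 x4=0 x5=0 x6=1 x7=1
  x1=1 x2=0 x3=0 x4=0 x5=1 x6=0 x7=1
  x1=1 x2=0 x3=0 x4=0 x5=1 x6=1 x7=1
That's 4 in total.

4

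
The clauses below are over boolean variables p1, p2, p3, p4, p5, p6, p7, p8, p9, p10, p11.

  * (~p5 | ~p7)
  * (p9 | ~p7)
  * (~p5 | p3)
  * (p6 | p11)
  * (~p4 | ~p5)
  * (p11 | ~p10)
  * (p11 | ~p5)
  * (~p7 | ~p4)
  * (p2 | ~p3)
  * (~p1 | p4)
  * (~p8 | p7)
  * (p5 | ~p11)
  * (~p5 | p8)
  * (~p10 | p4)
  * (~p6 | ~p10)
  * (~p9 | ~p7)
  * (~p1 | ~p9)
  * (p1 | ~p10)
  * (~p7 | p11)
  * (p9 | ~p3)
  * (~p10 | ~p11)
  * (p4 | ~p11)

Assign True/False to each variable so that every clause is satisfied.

p1=F  p2=F  p3=F  p4=F  p5=F  p6=T  p7=F  p8=F  p9=F  p10=F  p11=F

Pure literal: p10 appears only negated; assign p10 = False.
Try p1 = False.
Branch on p2: take p2 = False.
  then p3 is forced to False.
  then p5 is forced to False.
  then p11 is forced to False.
  then p6 is forced to True.
  then p7 is forced to False.
  then p8 is forced to False.
p4, p9 are now unconstrained; take p4 = False, p9 = False.
Check each clause:
  1. (~p7 | ~p5) — ~p7 is true.
  2. (p9 | ~p7) — ~p7 is true.
  3. (~p5 | p3) — ~p5 is true.
  4. (p6 | p11) — p6 is true.
  5. (~p4 | ~p5) — ~p5 is true.
  6. (p11 | ~p10) — ~p10 is true.
  7. (~p5 | p11) — ~p5 is true.
  8. (~p7 | ~p4) — ~p7 is true.
  9. (p2 | ~p3) — ~p3 is true.
  10. (~p1 | p4) — ~p1 is true.
  11. (p7 | ~p8) — ~p8 is true.
  12. (p5 | ~p11) — ~p11 is true.
  13. (p8 | ~p5) — ~p5 is true.
  14. (~p10 | p4) — ~p10 is true.
  15. (~p10 | ~p6) — ~p10 is true.
  16. (~p7 | ~p9) — ~p7 is true.
  17. (~p1 | ~p9) — ~p1 is true.
  18. (p1 | ~p10) — ~p10 is true.
  19. (p11 | ~p7) — ~p7 is true.
  20. (~p3 | p9) — ~p3 is true.
  21. (~p11 | ~p10) — ~p11 is true.
  22. (p4 | ~p11) — ~p11 is true.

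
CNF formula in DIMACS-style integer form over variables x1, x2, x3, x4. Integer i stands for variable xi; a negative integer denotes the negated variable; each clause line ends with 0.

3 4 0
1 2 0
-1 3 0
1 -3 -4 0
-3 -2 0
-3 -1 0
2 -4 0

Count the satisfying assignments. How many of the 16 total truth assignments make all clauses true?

Satisfying assignments:
  x1=F x2=T x3=F x4=T
That's 1 in total.

1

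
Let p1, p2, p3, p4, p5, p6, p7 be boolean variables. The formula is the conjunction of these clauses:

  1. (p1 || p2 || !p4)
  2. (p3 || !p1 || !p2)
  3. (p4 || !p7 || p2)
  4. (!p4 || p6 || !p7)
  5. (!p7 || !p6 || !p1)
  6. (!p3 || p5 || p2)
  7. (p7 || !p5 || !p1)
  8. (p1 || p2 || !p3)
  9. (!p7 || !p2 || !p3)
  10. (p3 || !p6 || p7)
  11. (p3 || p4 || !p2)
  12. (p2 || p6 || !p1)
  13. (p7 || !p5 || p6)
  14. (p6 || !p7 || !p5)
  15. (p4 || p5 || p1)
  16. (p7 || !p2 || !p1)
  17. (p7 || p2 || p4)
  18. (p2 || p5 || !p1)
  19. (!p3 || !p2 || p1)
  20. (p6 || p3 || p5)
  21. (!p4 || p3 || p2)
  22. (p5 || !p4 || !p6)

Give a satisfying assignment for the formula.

Set p1 = False and propagate.
Set p2 = True and propagate.
  then p3 is forced to False.
  then p4 is forced to True.
The remaining clauses are satisfied by p5 = True, p6 = True, p7 = True.
Every clause has at least one true literal under this assignment.
Check each clause:
  1. (p2 || !p4 || p1) — p2 is true.
  2. (!p2 || !p1 || p3) — !p1 is true.
  3. (p4 || p2 || !p7) — p2 is true.
  4. (!p7 || p6 || !p4) — p6 is true.
  5. (!p1 || !p6 || !p7) — !p1 is true.
  6. (p2 || !p3 || p5) — p2 is true.
  7. (!p5 || p7 || !p1) — !p1 is true.
  8. (p2 || p1 || !p3) — p2 is true.
  9. (!p7 || !p2 || !p3) — !p3 is true.
  10. (p3 || p7 || !p6) — p7 is true.
  11. (p3 || p4 || !p2) — p4 is true.
  12. (p6 || p2 || !p1) — p2 is true.
  13. (!p5 || p6 || p7) — p6 is true.
  14. (!p7 || !p5 || p6) — p6 is true.
  15. (p5 || p1 || p4) — p4 is true.
  16. (p7 || !p2 || !p1) — p7 is true.
  17. (p7 || p2 || p4) — p2 is true.
  18. (p5 || !p1 || p2) — p2 is true.
  19. (p1 || !p3 || !p2) — !p3 is true.
  20. (p5 || p6 || p3) — p5 is true.
  21. (p2 || !p4 || p3) — p2 is true.
  22. (p5 || !p6 || !p4) — p5 is true.

p1=False, p2=True, p3=False, p4=True, p5=True, p6=True, p7=True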